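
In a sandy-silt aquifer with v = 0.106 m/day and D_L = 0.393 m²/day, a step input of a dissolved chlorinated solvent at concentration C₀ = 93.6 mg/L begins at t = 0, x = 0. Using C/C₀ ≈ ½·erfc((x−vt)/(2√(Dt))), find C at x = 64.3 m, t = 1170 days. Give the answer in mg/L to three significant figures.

91.3 mg/L

For a continuous step input, C/C₀ ≈ ½·erfc((x−vt)/(2√(Dt))).
vt = 0.106 × 1170 = 124.02 m and 2√(Dt) = 2√(0.393 × 1170) = 42.89 m.
Argument (x−vt)/(2√(Dt)) = (64.3 − 124.02)/42.89 = -1.392; ½·erfc(-1.392) = 0.9755.
C = 93.6 × 0.9755 = 91.3 mg/L.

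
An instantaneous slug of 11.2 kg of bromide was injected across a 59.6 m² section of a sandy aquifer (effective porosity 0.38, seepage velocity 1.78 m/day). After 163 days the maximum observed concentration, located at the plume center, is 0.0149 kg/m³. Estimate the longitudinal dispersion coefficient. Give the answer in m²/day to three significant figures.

0.538 m²/day

At the plume center C_max = M/(n_e·A·√(4πDt)), so D = M²/(4πt·(n_e·A·C_max)²).
n_e·A·C_max = 0.38 × 59.6 × 0.0149 = 0.3375 kg/m.
D = 11.2²/(4π × 163 × 0.3375²) = 0.538 m²/day.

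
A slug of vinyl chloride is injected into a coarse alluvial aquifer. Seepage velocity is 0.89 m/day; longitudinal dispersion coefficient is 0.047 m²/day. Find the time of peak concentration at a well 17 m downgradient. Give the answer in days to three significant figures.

For the 1D instantaneous-source solution, setting ∂C/∂t = 0 at fixed x gives v²t² + 2Dt − x² = 0, so t = (√(D² + v²x²) − D)/v².
√(D² + v²x²) = √(0.047² + 0.89² × 17²) = 15.13; v² = 0.7921.
t = (15.13 − 0.047)/0.7921 = 19.0 days (vs. the pure-advection estimate x/v = 19.1 d).

19.0 days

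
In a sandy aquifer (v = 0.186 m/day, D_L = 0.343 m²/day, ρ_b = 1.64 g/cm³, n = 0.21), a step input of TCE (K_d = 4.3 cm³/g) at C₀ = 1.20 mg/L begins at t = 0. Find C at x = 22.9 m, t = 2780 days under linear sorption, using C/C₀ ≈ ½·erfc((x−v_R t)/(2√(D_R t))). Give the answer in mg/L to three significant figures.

0.171 mg/L

Retardation factor R = 1 + ρ_b·K_d/n = 1 + 1.64 × 4.3/0.21 = 34.58.
Sorption retards both mechanisms: v_R = v/R = 0.005379 m/day, D_R = D/R = 0.009919 m²/day.
v_R·t = 0.005379 × 2780 = 14.95362 m; 2√(D_R t) = 10.50 m; argument = (22.9 − 14.95362)/10.50 = 0.7568.
C = C₀ × ½·erfc(0.7568) = 1.20 × 0.1422 = 0.171 mg/L.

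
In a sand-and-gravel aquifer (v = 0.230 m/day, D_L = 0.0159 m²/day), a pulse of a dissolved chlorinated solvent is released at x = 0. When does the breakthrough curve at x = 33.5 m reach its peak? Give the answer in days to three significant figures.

For the 1D instantaneous-source solution, setting ∂C/∂t = 0 at fixed x gives v²t² + 2Dt − x² = 0, so t = (√(D² + v²x²) − D)/v².
√(D² + v²x²) = √(0.0159² + 0.230² × 33.5²) = 7.705; v² = 0.0529.
t = (7.705 − 0.0159)/0.0529 = 145 days (vs. the pure-advection estimate x/v = 146 d).

145 days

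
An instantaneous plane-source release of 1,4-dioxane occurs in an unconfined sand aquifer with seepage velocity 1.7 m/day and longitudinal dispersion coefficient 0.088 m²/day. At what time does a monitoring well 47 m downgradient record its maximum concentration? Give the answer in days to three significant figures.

27.6 days

For the 1D instantaneous-source solution, setting ∂C/∂t = 0 at fixed x gives v²t² + 2Dt − x² = 0, so t = (√(D² + v²x²) − D)/v².
√(D² + v²x²) = √(0.088² + 1.7² × 47²) = 79.90; v² = 2.89.
t = (79.90 − 0.088)/2.89 = 27.6 days (vs. the pure-advection estimate x/v = 27.6 d).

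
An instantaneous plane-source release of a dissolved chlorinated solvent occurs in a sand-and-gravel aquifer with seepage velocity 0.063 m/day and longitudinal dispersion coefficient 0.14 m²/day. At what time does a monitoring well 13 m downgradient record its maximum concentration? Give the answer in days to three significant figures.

For the 1D instantaneous-source solution, setting ∂C/∂t = 0 at fixed x gives v²t² + 2Dt − x² = 0, so t = (√(D² + v²x²) − D)/v².
√(D² + v²x²) = √(0.14² + 0.063² × 13²) = 0.8309; v² = 0.003969.
t = (0.8309 − 0.14)/0.003969 = 174 days (vs. the pure-advection estimate x/v = 206 d).

174 days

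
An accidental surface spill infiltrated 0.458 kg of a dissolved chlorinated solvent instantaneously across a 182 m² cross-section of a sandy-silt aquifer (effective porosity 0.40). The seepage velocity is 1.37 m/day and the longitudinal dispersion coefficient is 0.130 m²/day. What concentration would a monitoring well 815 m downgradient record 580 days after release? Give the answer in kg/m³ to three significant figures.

5.14e-05 kg/m³

For an instantaneous plane source, C(x,t) = M/(n_e·A·√(4πDt)) · exp(−(x−vt)²/(4Dt)), with n_e·A the pore (flow) area.
Plume center vt = 1.37 × 580 = 794.6 m, so the well at 815 m is 20.4 m downgradient of the peak.
√(4πDt) = 30.78 m, giving peak height M/(n_e·A·√(4πDt)) = 0.458/(0.40 × 182 × 30.78) = 0.0002044 kg/m³.
(x−vt)²/(4Dt) = (20.4)²/(4 × 0.130 × 580) = 1.380; exp(−1.380) = 0.2516.
C = 0.0002044 × 0.2516 = 5.14e-05 kg/m³.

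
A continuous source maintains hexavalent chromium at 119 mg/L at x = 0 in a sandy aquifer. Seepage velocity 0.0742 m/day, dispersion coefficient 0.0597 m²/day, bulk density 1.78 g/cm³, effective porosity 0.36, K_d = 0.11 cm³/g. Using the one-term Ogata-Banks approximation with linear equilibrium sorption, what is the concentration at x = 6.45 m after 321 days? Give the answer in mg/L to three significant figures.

115 mg/L

Retardation factor R = 1 + ρ_b·K_d/n = 1 + 1.78 × 0.11/0.36 = 1.544.
Sorption retards both mechanisms: v_R = v/R = 0.04806 m/day, D_R = D/R = 0.03867 m²/day.
v_R·t = 0.04806 × 321 = 15.42726 m; 2√(D_R t) = 7.046 m; argument = (6.45 − 15.42726)/7.046 = -1.274.
C = C₀ × ½·erfc(-1.274) = 119 × 0.9642 = 115 mg/L.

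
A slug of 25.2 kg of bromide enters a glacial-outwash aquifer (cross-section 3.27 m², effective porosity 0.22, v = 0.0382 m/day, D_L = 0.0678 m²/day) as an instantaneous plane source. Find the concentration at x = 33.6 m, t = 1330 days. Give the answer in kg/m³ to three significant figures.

For an instantaneous plane source, C(x,t) = M/(n_e·A·√(4πDt)) · exp(−(x−vt)²/(4Dt)), with n_e·A the pore (flow) area.
Plume center vt = 0.0382 × 1330 = 50.806 m, so the well at 33.6 m is 17.206 m upgradient of the peak.
√(4πDt) = 33.66 m, giving peak height M/(n_e·A·√(4πDt)) = 25.2/(0.22 × 3.27 × 33.66) = 1.041 kg/m³.
(x−vt)²/(4Dt) = (-17.206)²/(4 × 0.0678 × 1330) = 0.8208; exp(−0.8208) = 0.4401.
C = 1.041 × 0.4401 = 0.458 kg/m³.

0.458 kg/m³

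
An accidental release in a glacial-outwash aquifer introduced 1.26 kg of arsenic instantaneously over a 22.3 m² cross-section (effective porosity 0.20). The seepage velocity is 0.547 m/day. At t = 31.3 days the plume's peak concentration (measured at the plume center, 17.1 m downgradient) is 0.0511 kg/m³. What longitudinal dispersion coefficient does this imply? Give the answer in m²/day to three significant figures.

0.0777 m²/day

At the plume center C_max = M/(n_e·A·√(4πDt)), so D = M²/(4πt·(n_e·A·C_max)²).
n_e·A·C_max = 0.20 × 22.3 × 0.0511 = 0.2279 kg/m.
D = 1.26²/(4π × 31.3 × 0.2279²) = 0.0777 m²/day.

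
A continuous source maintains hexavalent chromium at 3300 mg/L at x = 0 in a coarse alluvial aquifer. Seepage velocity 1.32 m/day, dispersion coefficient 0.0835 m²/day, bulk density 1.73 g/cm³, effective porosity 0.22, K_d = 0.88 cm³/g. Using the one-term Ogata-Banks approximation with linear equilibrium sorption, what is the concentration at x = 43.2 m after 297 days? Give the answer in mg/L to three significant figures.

3280 mg/L

Retardation factor R = 1 + ρ_b·K_d/n = 1 + 1.73 × 0.88/0.22 = 7.920.
Sorption retards both mechanisms: v_R = v/R = 0.1667 m/day, D_R = D/R = 0.01054 m²/day.
v_R·t = 0.1667 × 297 = 49.5099 m; 2√(D_R t) = 3.539 m; argument = (43.2 − 49.5099)/3.539 = -1.783.
C = C₀ × ½·erfc(-1.783) = 3300 × 0.9942 = 3280 mg/L.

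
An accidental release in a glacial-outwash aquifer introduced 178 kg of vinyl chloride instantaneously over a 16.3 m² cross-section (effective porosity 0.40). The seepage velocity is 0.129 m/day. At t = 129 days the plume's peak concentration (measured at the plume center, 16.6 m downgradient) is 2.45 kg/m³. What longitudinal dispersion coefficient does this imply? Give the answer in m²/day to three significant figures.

At the plume center C_max = M/(n_e·A·√(4πDt)), so D = M²/(4πt·(n_e·A·C_max)²).
n_e·A·C_max = 0.40 × 16.3 × 2.45 = 15.97 kg/m.
D = 178²/(4π × 129 × 15.97²) = 0.0766 m²/day.

0.0766 m²/day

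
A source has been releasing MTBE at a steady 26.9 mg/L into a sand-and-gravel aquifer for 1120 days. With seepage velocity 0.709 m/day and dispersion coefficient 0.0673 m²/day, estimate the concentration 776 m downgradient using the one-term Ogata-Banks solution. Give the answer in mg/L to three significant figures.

25.0 mg/L

For a continuous step input, C/C₀ ≈ ½·erfc((x−vt)/(2√(Dt))).
vt = 0.709 × 1120 = 794.08 m and 2√(Dt) = 2√(0.0673 × 1120) = 17.36 m.
Argument (x−vt)/(2√(Dt)) = (776 − 794.08)/17.36 = -1.041; ½·erfc(-1.041) = 0.9295.
C = 26.9 × 0.9295 = 25.0 mg/L.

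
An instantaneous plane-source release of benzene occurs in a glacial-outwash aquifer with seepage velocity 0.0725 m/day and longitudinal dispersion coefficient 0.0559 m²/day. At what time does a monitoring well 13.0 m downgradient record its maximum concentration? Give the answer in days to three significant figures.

169 days

For the 1D instantaneous-source solution, setting ∂C/∂t = 0 at fixed x gives v²t² + 2Dt − x² = 0, so t = (√(D² + v²x²) − D)/v².
√(D² + v²x²) = √(0.0559² + 0.0725² × 13.0²) = 0.9442; v² = 0.00525625.
t = (0.9442 − 0.0559)/0.00525625 = 169 days (vs. the pure-advection estimate x/v = 179 d).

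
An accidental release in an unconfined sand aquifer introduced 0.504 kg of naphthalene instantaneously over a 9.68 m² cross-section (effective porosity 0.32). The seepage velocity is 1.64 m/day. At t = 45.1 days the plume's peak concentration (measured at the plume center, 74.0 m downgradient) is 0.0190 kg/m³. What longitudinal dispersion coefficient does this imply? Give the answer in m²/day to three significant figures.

At the plume center C_max = M/(n_e·A·√(4πDt)), so D = M²/(4πt·(n_e·A·C_max)²).
n_e·A·C_max = 0.32 × 9.68 × 0.0190 = 0.05885 kg/m.
D = 0.504²/(4π × 45.1 × 0.05885²) = 0.129 m²/day.

0.129 m²/day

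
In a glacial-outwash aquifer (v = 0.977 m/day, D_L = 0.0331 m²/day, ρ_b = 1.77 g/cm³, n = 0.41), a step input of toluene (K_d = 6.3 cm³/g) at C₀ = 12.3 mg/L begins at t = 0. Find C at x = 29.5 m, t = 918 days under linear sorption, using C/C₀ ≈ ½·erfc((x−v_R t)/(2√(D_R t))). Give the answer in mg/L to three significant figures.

11.6 mg/L

Retardation factor R = 1 + ρ_b·K_d/n = 1 + 1.77 × 6.3/0.41 = 28.20.
Sorption retards both mechanisms: v_R = v/R = 0.03465 m/day, D_R = D/R = 0.001174 m²/day.
v_R·t = 0.03465 × 918 = 31.8087 m; 2√(D_R t) = 2.076 m; argument = (29.5 − 31.8087)/2.076 = -1.112.
C = C₀ × ½·erfc(-1.112) = 12.3 × 0.9421 = 11.6 mg/L.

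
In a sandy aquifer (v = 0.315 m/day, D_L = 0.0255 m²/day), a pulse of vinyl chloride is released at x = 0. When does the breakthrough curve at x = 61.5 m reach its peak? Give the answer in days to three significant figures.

195 days

For the 1D instantaneous-source solution, setting ∂C/∂t = 0 at fixed x gives v²t² + 2Dt − x² = 0, so t = (√(D² + v²x²) − D)/v².
√(D² + v²x²) = √(0.0255² + 0.315² × 61.5²) = 19.37; v² = 0.099225.
t = (19.37 − 0.0255)/0.099225 = 195 days (vs. the pure-advection estimate x/v = 195 d).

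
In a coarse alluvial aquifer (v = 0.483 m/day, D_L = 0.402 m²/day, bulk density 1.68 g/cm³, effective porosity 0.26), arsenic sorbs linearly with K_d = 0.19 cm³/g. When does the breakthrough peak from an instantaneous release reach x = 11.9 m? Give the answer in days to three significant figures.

Retardation factor R = 1 + ρ_b·K_d/n = 1 + 1.68 × 0.19/0.26 = 2.228.
Sorption retards both mechanisms: v_R = v/R = 0.2168 m/day, D_R = D/R = 0.1804 m²/day.
Peak time from v_R²t² + 2D_R t − x² = 0: t = (√(D_R² + v_R²x²) − D_R)/v_R².
√(D_R² + v_R²x²) = √(0.1804² + 0.2168² × 11.9²) = 2.586; v_R² = 0.04700.
t = (2.586 − 0.1804)/0.04700 = 51.2 days.

51.2 days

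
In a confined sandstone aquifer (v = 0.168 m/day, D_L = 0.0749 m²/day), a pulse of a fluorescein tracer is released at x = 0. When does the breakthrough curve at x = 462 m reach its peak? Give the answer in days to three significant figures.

For the 1D instantaneous-source solution, setting ∂C/∂t = 0 at fixed x gives v²t² + 2Dt − x² = 0, so t = (√(D² + v²x²) − D)/v².
√(D² + v²x²) = √(0.0749² + 0.168² × 462²) = 77.62; v² = 0.028224.
t = (77.62 − 0.0749)/0.028224 = 2750 days (vs. the pure-advection estimate x/v = 2750 d).

2750 days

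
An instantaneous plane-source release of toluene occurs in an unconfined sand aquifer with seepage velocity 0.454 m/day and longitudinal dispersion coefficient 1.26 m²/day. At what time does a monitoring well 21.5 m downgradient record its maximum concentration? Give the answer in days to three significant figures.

41.6 days

For the 1D instantaneous-source solution, setting ∂C/∂t = 0 at fixed x gives v²t² + 2Dt − x² = 0, so t = (√(D² + v²x²) − D)/v².
√(D² + v²x²) = √(1.26² + 0.454² × 21.5²) = 9.842; v² = 0.206116.
t = (9.842 − 1.26)/0.206116 = 41.6 days (vs. the pure-advection estimate x/v = 47.4 d).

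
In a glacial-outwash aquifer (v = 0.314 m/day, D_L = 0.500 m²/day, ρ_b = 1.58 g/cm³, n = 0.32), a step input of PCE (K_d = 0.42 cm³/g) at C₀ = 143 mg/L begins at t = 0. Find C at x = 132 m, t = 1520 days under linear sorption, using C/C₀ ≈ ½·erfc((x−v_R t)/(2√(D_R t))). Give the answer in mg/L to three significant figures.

Retardation factor R = 1 + ρ_b·K_d/n = 1 + 1.58 × 0.42/0.32 = 3.074.
Sorption retards both mechanisms: v_R = v/R = 0.1021 m/day, D_R = D/R = 0.1627 m²/day.
v_R·t = 0.1021 × 1520 = 155.192 m; 2√(D_R t) = 31.45 m; argument = (132 − 155.192)/31.45 = -0.7374.
C = C₀ × ½·erfc(-0.7374) = 143 × 0.8515 = 122 mg/L.

122 mg/L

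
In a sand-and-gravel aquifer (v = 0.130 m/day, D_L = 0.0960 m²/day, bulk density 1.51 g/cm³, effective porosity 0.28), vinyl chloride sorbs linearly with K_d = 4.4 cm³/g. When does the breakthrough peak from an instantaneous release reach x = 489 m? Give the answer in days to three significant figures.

92900 days

Retardation factor R = 1 + ρ_b·K_d/n = 1 + 1.51 × 4.4/0.28 = 24.73.
Sorption retards both mechanisms: v_R = v/R = 0.005257 m/day, D_R = D/R = 0.003882 m²/day.
Peak time from v_R²t² + 2D_R t − x² = 0: t = (√(D_R² + v_R²x²) − D_R)/v_R².
√(D_R² + v_R²x²) = √(0.003882² + 0.005257² × 489²) = 2.571; v_R² = 2.764e-05.
t = (2.571 − 0.003882)/2.764e-05 = 92900 days.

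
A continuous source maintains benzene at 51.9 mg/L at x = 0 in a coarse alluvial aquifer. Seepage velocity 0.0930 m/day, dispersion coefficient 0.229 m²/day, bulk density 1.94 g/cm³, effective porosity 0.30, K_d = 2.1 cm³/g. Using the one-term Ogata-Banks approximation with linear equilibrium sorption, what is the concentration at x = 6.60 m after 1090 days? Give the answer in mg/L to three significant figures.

27.2 mg/L

Retardation factor R = 1 + ρ_b·K_d/n = 1 + 1.94 × 2.1/0.30 = 14.58.
Sorption retards both mechanisms: v_R = v/R = 0.006379 m/day, D_R = D/R = 0.01571 m²/day.
v_R·t = 0.006379 × 1090 = 6.95311 m; 2√(D_R t) = 8.276 m; argument = (6.60 − 6.95311)/8.276 = -0.04267.
C = C₀ × ½·erfc(-0.04267) = 51.9 × 0.5241 = 27.2 mg/L.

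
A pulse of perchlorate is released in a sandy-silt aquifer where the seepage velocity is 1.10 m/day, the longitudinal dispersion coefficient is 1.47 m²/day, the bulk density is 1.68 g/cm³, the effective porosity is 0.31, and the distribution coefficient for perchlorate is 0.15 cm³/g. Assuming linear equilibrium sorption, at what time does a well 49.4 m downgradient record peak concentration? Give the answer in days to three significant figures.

Retardation factor R = 1 + ρ_b·K_d/n = 1 + 1.68 × 0.15/0.31 = 1.813.
Sorption retards both mechanisms: v_R = v/R = 0.6067 m/day, D_R = D/R = 0.8108 m²/day.
Peak time from v_R²t² + 2D_R t − x² = 0: t = (√(D_R² + v_R²x²) − D_R)/v_R².
√(D_R² + v_R²x²) = √(0.8108² + 0.6067² × 49.4²) = 29.98; v_R² = 0.3681.
t = (29.98 − 0.8108)/0.3681 = 79.2 days.

79.2 days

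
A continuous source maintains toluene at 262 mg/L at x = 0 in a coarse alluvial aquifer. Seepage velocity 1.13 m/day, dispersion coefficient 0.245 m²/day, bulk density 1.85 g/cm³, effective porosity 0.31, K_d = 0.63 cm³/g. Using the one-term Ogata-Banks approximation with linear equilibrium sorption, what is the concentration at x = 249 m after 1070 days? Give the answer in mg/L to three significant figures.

179 mg/L

Retardation factor R = 1 + ρ_b·K_d/n = 1 + 1.85 × 0.63/0.31 = 4.760.
Sorption retards both mechanisms: v_R = v/R = 0.2374 m/day, D_R = D/R = 0.05147 m²/day.
v_R·t = 0.2374 × 1070 = 254.018 m; 2√(D_R t) = 14.84 m; argument = (249 − 254.018)/14.84 = -0.3381.
C = C₀ × ½·erfc(-0.3381) = 262 × 0.6837 = 179 mg/L.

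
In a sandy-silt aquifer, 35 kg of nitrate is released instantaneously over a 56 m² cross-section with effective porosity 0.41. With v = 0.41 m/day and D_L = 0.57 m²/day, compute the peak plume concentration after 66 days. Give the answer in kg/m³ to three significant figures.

The peak of an instantaneous 1D plume sits at x = vt; there the Gaussian factor is 1 and C_max = M/(n_e·A·√(4πDt)), where n_e·A is the pore area the mass is dissolved in.
√(4πDt) = √(4π × 0.57 × 66) = 21.74 m, so C_max = 35/(0.41 × 56 × 21.74) = 0.0701 kg/m³.

0.0701 kg/m³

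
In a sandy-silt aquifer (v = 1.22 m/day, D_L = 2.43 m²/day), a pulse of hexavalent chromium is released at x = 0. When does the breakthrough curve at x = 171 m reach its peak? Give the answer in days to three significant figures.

For the 1D instantaneous-source solution, setting ∂C/∂t = 0 at fixed x gives v²t² + 2Dt − x² = 0, so t = (√(D² + v²x²) − D)/v².
√(D² + v²x²) = √(2.43² + 1.22² × 171²) = 208.6; v² = 1.4884.
t = (208.6 − 2.43)/1.4884 = 139 days (vs. the pure-advection estimate x/v = 140 d).

139 days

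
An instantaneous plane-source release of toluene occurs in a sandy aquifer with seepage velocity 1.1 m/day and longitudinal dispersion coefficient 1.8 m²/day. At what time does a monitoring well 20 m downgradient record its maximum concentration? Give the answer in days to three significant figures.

16.8 days

For the 1D instantaneous-source solution, setting ∂C/∂t = 0 at fixed x gives v²t² + 2Dt − x² = 0, so t = (√(D² + v²x²) − D)/v².
√(D² + v²x²) = √(1.8² + 1.1² × 20²) = 22.07; v² = 1.21.
t = (22.07 − 1.8)/1.21 = 16.8 days (vs. the pure-advection estimate x/v = 18.2 d).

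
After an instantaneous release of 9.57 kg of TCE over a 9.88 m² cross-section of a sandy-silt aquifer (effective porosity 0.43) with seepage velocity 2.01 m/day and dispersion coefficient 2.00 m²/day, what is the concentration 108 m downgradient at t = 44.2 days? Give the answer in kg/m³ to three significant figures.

For an instantaneous plane source, C(x,t) = M/(n_e·A·√(4πDt)) · exp(−(x−vt)²/(4Dt)), with n_e·A the pore (flow) area.
Plume center vt = 2.01 × 44.2 = 88.842 m, so the well at 108 m is 19.158 m downgradient of the peak.
√(4πDt) = 33.33 m, giving peak height M/(n_e·A·√(4πDt)) = 9.57/(0.43 × 9.88 × 33.33) = 0.06759 kg/m³.
(x−vt)²/(4Dt) = (19.158)²/(4 × 2.00 × 44.2) = 1.038; exp(−1.038) = 0.3542.
C = 0.06759 × 0.3542 = 0.0239 kg/m³.

0.0239 kg/m³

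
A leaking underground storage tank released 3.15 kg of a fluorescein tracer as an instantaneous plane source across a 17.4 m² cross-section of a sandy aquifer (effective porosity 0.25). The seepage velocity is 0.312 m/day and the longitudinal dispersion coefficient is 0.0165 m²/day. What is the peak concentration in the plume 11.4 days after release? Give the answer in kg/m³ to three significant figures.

The peak of an instantaneous 1D plume sits at x = vt; there the Gaussian factor is 1 and C_max = M/(n_e·A·√(4πDt)), where n_e·A is the pore area the mass is dissolved in.
√(4πDt) = √(4π × 0.0165 × 11.4) = 1.537 m, so C_max = 3.15/(0.25 × 17.4 × 1.537) = 0.471 kg/m³.

0.471 kg/m³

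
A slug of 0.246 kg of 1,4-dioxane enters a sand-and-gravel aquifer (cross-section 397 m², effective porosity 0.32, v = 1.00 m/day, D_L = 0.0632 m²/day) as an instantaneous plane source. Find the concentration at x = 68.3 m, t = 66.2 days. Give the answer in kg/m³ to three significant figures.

For an instantaneous plane source, C(x,t) = M/(n_e·A·√(4πDt)) · exp(−(x−vt)²/(4Dt)), with n_e·A the pore (flow) area.
Plume center vt = 1.00 × 66.2 = 66.2 m, so the well at 68.3 m is 2.1 m downgradient of the peak.
√(4πDt) = 7.251 m, giving peak height M/(n_e·A·√(4πDt)) = 0.246/(0.32 × 397 × 7.251) = 0.0002671 kg/m³.
(x−vt)²/(4Dt) = (2.1)²/(4 × 0.0632 × 66.2) = 0.2635; exp(−0.2635) = 0.7684.
C = 0.0002671 × 0.7684 = 0.000205 kg/m³.

0.000205 kg/m³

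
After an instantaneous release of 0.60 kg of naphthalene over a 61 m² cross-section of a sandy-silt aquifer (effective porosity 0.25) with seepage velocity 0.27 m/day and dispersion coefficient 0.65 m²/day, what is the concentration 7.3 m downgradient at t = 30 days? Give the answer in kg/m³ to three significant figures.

0.00249 kg/m³

For an instantaneous plane source, C(x,t) = M/(n_e·A·√(4πDt)) · exp(−(x−vt)²/(4Dt)), with n_e·A the pore (flow) area.
Plume center vt = 0.27 × 30 = 8.1 m, so the well at 7.3 m is 0.8 m upgradient of the peak.
√(4πDt) = 15.65 m, giving peak height M/(n_e·A·√(4πDt)) = 0.60/(0.25 × 61 × 15.65) = 0.002514 kg/m³.
(x−vt)²/(4Dt) = (-0.8)²/(4 × 0.65 × 30) = 0.008205; exp(−0.008205) = 0.9918.
C = 0.002514 × 0.9918 = 0.00249 kg/m³.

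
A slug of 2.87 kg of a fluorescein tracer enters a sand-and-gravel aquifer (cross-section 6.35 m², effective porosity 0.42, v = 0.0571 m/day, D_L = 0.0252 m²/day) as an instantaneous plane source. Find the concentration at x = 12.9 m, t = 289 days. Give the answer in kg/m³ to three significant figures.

0.0721 kg/m³

For an instantaneous plane source, C(x,t) = M/(n_e·A·√(4πDt)) · exp(−(x−vt)²/(4Dt)), with n_e·A the pore (flow) area.
Plume center vt = 0.0571 × 289 = 16.5019 m, so the well at 12.9 m is 3.6019 m upgradient of the peak.
√(4πDt) = 9.567 m, giving peak height M/(n_e·A·√(4πDt)) = 2.87/(0.42 × 6.35 × 9.567) = 0.1125 kg/m³.
(x−vt)²/(4Dt) = (-3.6019)²/(4 × 0.0252 × 289) = 0.4454; exp(−0.4454) = 0.6406.
C = 0.1125 × 0.6406 = 0.0721 kg/m³.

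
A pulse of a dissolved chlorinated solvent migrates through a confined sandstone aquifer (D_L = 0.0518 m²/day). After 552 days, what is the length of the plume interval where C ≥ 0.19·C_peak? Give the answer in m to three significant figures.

27.6 m

The plume is Gaussian with σ = √(2Dt) = √(2 × 0.0518 × 552) = 7.562 m.
C/C_peak = exp(−Δx²/(2σ²)) = 0.19 ⇒ Δx = σ·√(−2 ln 0.19) = 7.562 × 1.822 = 13.78 m.
Width = 2Δx = 27.6 m.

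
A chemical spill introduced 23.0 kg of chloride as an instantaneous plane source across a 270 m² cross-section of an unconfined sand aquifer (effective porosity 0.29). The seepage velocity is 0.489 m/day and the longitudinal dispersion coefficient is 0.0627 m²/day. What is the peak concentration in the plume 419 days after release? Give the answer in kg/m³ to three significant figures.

The peak of an instantaneous 1D plume sits at x = vt; there the Gaussian factor is 1 and C_max = M/(n_e·A·√(4πDt)), where n_e·A is the pore area the mass is dissolved in.
√(4πDt) = √(4π × 0.0627 × 419) = 18.17 m, so C_max = 23.0/(0.29 × 270 × 18.17) = 0.0162 kg/m³.

0.0162 kg/m³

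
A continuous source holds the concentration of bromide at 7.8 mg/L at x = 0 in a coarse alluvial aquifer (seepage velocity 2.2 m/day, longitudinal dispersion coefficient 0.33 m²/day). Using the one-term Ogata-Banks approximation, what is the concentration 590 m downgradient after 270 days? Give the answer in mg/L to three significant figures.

4.82 mg/L

For a continuous step input, C/C₀ ≈ ½·erfc((x−vt)/(2√(Dt))).
vt = 2.2 × 270 = 594 m and 2√(Dt) = 2√(0.33 × 270) = 18.88 m.
Argument (x−vt)/(2√(Dt)) = (590 − 594)/18.88 = -0.2119; ½·erfc(-0.2119) = 0.6178.
C = 7.8 × 0.6178 = 4.82 mg/L.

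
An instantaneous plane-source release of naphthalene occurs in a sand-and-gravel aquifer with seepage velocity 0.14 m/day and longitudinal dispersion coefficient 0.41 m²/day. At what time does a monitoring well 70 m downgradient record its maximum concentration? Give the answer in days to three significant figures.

480 days

For the 1D instantaneous-source solution, setting ∂C/∂t = 0 at fixed x gives v²t² + 2Dt − x² = 0, so t = (√(D² + v²x²) − D)/v².
√(D² + v²x²) = √(0.41² + 0.14² × 70²) = 9.809; v² = 0.0196.
t = (9.809 − 0.41)/0.0196 = 480 days (vs. the pure-advection estimate x/v = 500 d).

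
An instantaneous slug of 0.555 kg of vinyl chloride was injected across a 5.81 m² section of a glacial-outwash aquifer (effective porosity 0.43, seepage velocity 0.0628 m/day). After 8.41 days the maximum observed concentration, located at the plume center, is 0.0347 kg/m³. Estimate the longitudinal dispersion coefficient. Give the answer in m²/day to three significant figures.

0.388 m²/day

At the plume center C_max = M/(n_e·A·√(4πDt)), so D = M²/(4πt·(n_e·A·C_max)²).
n_e·A·C_max = 0.43 × 5.81 × 0.0347 = 0.08669 kg/m.
D = 0.555²/(4π × 8.41 × 0.08669²) = 0.388 m²/day.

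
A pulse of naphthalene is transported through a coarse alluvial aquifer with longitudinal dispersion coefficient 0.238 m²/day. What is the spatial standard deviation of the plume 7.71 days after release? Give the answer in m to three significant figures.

Dispersive spreading gives a Gaussian with σ² = 2Dt; advection only shifts the center.
σ = √(2 × 0.238 × 7.71) = 1.92 m.

1.92 m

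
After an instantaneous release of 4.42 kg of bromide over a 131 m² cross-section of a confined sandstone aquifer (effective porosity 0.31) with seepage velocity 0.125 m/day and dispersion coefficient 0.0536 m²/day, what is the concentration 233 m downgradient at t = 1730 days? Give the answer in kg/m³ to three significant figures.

0.00150 kg/m³

For an instantaneous plane source, C(x,t) = M/(n_e·A·√(4πDt)) · exp(−(x−vt)²/(4Dt)), with n_e·A the pore (flow) area.
Plume center vt = 0.125 × 1730 = 216.25 m, so the well at 233 m is 16.75 m downgradient of the peak.
√(4πDt) = 34.14 m, giving peak height M/(n_e·A·√(4πDt)) = 4.42/(0.31 × 131 × 34.14) = 0.003188 kg/m³.
(x−vt)²/(4Dt) = (16.75)²/(4 × 0.0536 × 1730) = 0.7564; exp(−0.7564) = 0.4694.
C = 0.003188 × 0.4694 = 0.00150 kg/m³.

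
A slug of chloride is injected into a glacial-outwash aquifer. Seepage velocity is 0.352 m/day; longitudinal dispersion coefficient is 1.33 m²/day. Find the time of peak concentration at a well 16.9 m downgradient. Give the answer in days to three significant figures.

For the 1D instantaneous-source solution, setting ∂C/∂t = 0 at fixed x gives v²t² + 2Dt − x² = 0, so t = (√(D² + v²x²) − D)/v².
√(D² + v²x²) = √(1.33² + 0.352² × 16.9²) = 6.096; v² = 0.123904.
t = (6.096 − 1.33)/0.123904 = 38.5 days (vs. the pure-advection estimate x/v = 48.0 d).

38.5 days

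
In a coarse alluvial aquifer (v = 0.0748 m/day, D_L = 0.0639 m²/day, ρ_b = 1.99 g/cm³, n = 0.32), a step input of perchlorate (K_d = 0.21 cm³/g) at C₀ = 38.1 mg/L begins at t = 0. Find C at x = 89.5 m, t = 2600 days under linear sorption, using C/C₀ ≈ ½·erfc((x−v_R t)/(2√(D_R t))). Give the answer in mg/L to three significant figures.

Retardation factor R = 1 + ρ_b·K_d/n = 1 + 1.99 × 0.21/0.32 = 2.306.
Sorption retards both mechanisms: v_R = v/R = 0.03244 m/day, D_R = D/R = 0.02771 m²/day.
v_R·t = 0.03244 × 2600 = 84.344 m; 2√(D_R t) = 16.98 m; argument = (89.5 − 84.344)/16.98 = 0.3037.
C = C₀ × ½·erfc(0.3037) = 38.1 × 0.3338 = 12.7 mg/L.

12.7 mg/L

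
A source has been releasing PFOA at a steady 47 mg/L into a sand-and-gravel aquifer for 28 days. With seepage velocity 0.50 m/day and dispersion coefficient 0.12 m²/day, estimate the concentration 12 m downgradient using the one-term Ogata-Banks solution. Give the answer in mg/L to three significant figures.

For a continuous step input, C/C₀ ≈ ½·erfc((x−vt)/(2√(Dt))).
vt = 0.50 × 28 = 14 m and 2√(Dt) = 2√(0.12 × 28) = 3.666 m.
Argument (x−vt)/(2√(Dt)) = (12 − 14)/3.666 = -0.5456; ½·erfc(-0.5456) = 0.7798.
C = 47 × 0.7798 = 36.7 mg/L.

36.7 mg/L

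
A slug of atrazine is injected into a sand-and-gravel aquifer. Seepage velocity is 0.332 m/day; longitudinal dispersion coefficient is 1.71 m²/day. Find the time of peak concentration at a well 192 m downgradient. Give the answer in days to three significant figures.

563 days

For the 1D instantaneous-source solution, setting ∂C/∂t = 0 at fixed x gives v²t² + 2Dt − x² = 0, so t = (√(D² + v²x²) − D)/v².
√(D² + v²x²) = √(1.71² + 0.332² × 192²) = 63.77; v² = 0.110224.
t = (63.77 − 1.71)/0.110224 = 563 days (vs. the pure-advection estimate x/v = 578 d).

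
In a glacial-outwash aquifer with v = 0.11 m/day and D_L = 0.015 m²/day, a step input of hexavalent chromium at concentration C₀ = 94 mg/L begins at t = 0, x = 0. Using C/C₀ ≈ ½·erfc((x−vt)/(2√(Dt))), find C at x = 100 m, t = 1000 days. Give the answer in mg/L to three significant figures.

For a continuous step input, C/C₀ ≈ ½·erfc((x−vt)/(2√(Dt))).
vt = 0.11 × 1000 = 110 m and 2√(Dt) = 2√(0.015 × 1000) = 7.746 m.
Argument (x−vt)/(2√(Dt)) = (100 − 110)/7.746 = -1.291; ½·erfc(-1.291) = 0.9661.
C = 94 × 0.9661 = 90.8 mg/L.

90.8 mg/L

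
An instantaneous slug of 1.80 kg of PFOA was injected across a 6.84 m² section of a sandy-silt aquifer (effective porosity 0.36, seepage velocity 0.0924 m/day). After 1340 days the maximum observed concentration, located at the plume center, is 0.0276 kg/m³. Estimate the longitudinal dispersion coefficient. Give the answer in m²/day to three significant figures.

0.0417 m²/day

At the plume center C_max = M/(n_e·A·√(4πDt)), so D = M²/(4πt·(n_e·A·C_max)²).
n_e·A·C_max = 0.36 × 6.84 × 0.0276 = 0.06796 kg/m.
D = 1.80²/(4π × 1340 × 0.06796²) = 0.0417 m²/day.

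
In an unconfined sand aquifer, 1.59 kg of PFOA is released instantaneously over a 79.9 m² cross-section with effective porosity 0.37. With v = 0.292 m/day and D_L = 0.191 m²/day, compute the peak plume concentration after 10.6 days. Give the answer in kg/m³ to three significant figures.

0.0107 kg/m³

The peak of an instantaneous 1D plume sits at x = vt; there the Gaussian factor is 1 and C_max = M/(n_e·A·√(4πDt)), where n_e·A is the pore area the mass is dissolved in.
√(4πDt) = √(4π × 0.191 × 10.6) = 5.044 m, so C_max = 1.59/(0.37 × 79.9 × 5.044) = 0.0107 kg/m³.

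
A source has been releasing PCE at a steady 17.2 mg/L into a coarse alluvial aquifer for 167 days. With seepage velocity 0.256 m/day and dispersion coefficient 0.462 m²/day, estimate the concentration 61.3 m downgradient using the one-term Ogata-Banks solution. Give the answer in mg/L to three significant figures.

1.16 mg/L

For a continuous step input, C/C₀ ≈ ½·erfc((x−vt)/(2√(Dt))).
vt = 0.256 × 167 = 42.752 m and 2√(Dt) = 2√(0.462 × 167) = 17.57 m.
Argument (x−vt)/(2√(Dt)) = (61.3 − 42.752)/17.57 = 1.056; ½·erfc(1.056) = 0.06767.
C = 17.2 × 0.06767 = 1.16 mg/L.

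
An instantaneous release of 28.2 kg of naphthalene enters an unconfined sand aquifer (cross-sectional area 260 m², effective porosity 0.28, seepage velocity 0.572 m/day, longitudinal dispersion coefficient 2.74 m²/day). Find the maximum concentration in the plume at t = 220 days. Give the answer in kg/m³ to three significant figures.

The peak of an instantaneous 1D plume sits at x = vt; there the Gaussian factor is 1 and C_max = M/(n_e·A·√(4πDt)), where n_e·A is the pore area the mass is dissolved in.
√(4πDt) = √(4π × 2.74 × 220) = 87.03 m, so C_max = 28.2/(0.28 × 260 × 87.03) = 0.00445 kg/m³.

0.00445 kg/m³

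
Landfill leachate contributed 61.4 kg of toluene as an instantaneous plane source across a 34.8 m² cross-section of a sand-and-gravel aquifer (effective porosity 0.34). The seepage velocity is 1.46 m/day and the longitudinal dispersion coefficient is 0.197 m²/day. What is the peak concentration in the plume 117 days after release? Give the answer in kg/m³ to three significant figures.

The peak of an instantaneous 1D plume sits at x = vt; there the Gaussian factor is 1 and C_max = M/(n_e·A·√(4πDt)), where n_e·A is the pore area the mass is dissolved in.
√(4πDt) = √(4π × 0.197 × 117) = 17.02 m, so C_max = 61.4/(0.34 × 34.8 × 17.02) = 0.305 kg/m³.

0.305 kg/m³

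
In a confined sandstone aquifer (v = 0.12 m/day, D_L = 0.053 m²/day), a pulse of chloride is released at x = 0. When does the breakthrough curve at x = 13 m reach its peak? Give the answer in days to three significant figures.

105 days

For the 1D instantaneous-source solution, setting ∂C/∂t = 0 at fixed x gives v²t² + 2Dt − x² = 0, so t = (√(D² + v²x²) − D)/v².
√(D² + v²x²) = √(0.053² + 0.12² × 13²) = 1.561; v² = 0.0144.
t = (1.561 − 0.053)/0.0144 = 105 days (vs. the pure-advection estimate x/v = 108 d).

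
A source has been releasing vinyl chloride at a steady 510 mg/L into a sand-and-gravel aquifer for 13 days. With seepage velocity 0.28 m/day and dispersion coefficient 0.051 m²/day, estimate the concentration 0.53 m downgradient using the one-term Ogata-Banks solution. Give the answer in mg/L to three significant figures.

For a continuous step input, C/C₀ ≈ ½·erfc((x−vt)/(2√(Dt))).
vt = 0.28 × 13 = 3.64 m and 2√(Dt) = 2√(0.051 × 13) = 1.628 m.
Argument (x−vt)/(2√(Dt)) = (0.53 − 3.64)/1.628 = -1.910; ½·erfc(-1.910) = 0.9965.
C = 510 × 0.9965 = 508 mg/L.

508 mg/L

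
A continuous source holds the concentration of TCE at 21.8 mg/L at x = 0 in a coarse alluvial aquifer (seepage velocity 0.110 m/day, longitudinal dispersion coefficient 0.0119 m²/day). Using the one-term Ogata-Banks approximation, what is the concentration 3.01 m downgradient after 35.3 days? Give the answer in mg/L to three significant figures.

For a continuous step input, C/C₀ ≈ ½·erfc((x−vt)/(2√(Dt))).
vt = 0.110 × 35.3 = 3.883 m and 2√(Dt) = 2√(0.0119 × 35.3) = 1.296 m.
Argument (x−vt)/(2√(Dt)) = (3.01 − 3.883)/1.296 = -0.6736; ½·erfc(-0.6736) = 0.8296.
C = 21.8 × 0.8296 = 18.1 mg/L.

18.1 mg/L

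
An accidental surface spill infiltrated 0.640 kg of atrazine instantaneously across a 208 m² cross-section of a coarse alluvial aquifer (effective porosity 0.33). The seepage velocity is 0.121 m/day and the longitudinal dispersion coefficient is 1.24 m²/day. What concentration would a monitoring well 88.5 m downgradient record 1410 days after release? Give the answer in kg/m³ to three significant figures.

2.40e-05 kg/m³

For an instantaneous plane source, C(x,t) = M/(n_e·A·√(4πDt)) · exp(−(x−vt)²/(4Dt)), with n_e·A the pore (flow) area.
Plume center vt = 0.121 × 1410 = 170.61 m, so the well at 88.5 m is 82.11 m upgradient of the peak.
√(4πDt) = 148.2 m, giving peak height M/(n_e·A·√(4πDt)) = 0.640/(0.33 × 208 × 148.2) = 6.292e-05 kg/m³.
(x−vt)²/(4Dt) = (-82.11)²/(4 × 1.24 × 1410) = 0.9640; exp(−0.9640) = 0.3814.
C = 6.292e-05 × 0.3814 = 2.40e-05 kg/m³.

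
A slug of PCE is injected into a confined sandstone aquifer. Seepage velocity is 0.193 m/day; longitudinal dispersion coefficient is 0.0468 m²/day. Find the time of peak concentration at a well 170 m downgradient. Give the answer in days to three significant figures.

880 days

For the 1D instantaneous-source solution, setting ∂C/∂t = 0 at fixed x gives v²t² + 2Dt − x² = 0, so t = (√(D² + v²x²) − D)/v².
√(D² + v²x²) = √(0.0468² + 0.193² × 170²) = 32.81; v² = 0.037249.
t = (32.81 − 0.0468)/0.037249 = 880 days (vs. the pure-advection estimate x/v = 881 d).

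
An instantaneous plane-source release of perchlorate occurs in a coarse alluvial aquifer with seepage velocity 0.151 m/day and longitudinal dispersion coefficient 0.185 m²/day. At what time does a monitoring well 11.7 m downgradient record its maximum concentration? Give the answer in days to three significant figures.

For the 1D instantaneous-source solution, setting ∂C/∂t = 0 at fixed x gives v²t² + 2Dt − x² = 0, so t = (√(D² + v²x²) − D)/v².
√(D² + v²x²) = √(0.185² + 0.151² × 11.7²) = 1.776; v² = 0.022801.
t = (1.776 − 0.185)/0.022801 = 69.8 days (vs. the pure-advection estimate x/v = 77.5 d).

69.8 days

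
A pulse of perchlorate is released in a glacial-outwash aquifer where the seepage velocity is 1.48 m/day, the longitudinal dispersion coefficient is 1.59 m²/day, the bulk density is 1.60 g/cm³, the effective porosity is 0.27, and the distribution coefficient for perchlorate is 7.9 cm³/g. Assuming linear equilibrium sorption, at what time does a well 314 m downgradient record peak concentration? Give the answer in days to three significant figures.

Retardation factor R = 1 + ρ_b·K_d/n = 1 + 1.60 × 7.9/0.27 = 47.81.
Sorption retards both mechanisms: v_R = v/R = 0.03096 m/day, D_R = D/R = 0.03326 m²/day.
Peak time from v_R²t² + 2D_R t − x² = 0: t = (√(D_R² + v_R²x²) − D_R)/v_R².
√(D_R² + v_R²x²) = √(0.03326² + 0.03096² × 314²) = 9.721; v_R² = 0.0009585.
t = (9.721 − 0.03326)/0.0009585 = 10100 days.

10100 days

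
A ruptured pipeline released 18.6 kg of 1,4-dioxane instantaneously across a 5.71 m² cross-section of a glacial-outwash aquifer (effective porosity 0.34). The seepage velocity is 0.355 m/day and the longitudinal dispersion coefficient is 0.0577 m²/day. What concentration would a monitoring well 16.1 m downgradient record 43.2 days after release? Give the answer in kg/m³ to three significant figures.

1.61 kg/m³

For an instantaneous plane source, C(x,t) = M/(n_e·A·√(4πDt)) · exp(−(x−vt)²/(4Dt)), with n_e·A the pore (flow) area.
Plume center vt = 0.355 × 43.2 = 15.336 m, so the well at 16.1 m is 0.764 m downgradient of the peak.
√(4πDt) = 5.597 m, giving peak height M/(n_e·A·√(4πDt)) = 18.6/(0.34 × 5.71 × 5.597) = 1.712 kg/m³.
(x−vt)²/(4Dt) = (0.764)²/(4 × 0.0577 × 43.2) = 0.05854; exp(−0.05854) = 0.9431.
C = 1.712 × 0.9431 = 1.61 kg/m³.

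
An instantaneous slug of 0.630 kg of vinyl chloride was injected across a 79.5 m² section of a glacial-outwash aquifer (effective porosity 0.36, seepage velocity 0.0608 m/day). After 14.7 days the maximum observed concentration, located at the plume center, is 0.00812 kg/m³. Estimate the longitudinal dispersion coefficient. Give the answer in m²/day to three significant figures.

At the plume center C_max = M/(n_e·A·√(4πDt)), so D = M²/(4πt·(n_e·A·C_max)²).
n_e·A·C_max = 0.36 × 79.5 × 0.00812 = 0.2324 kg/m.
D = 0.630²/(4π × 14.7 × 0.2324²) = 0.0398 m²/day.

0.0398 m²/day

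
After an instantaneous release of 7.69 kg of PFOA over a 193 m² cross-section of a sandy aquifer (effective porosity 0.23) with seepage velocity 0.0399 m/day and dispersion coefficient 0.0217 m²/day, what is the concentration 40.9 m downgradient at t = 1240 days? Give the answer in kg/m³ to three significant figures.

0.00476 kg/m³

For an instantaneous plane source, C(x,t) = M/(n_e·A·√(4πDt)) · exp(−(x−vt)²/(4Dt)), with n_e·A the pore (flow) area.
Plume center vt = 0.0399 × 1240 = 49.476 m, so the well at 40.9 m is 8.576 m upgradient of the peak.
√(4πDt) = 18.39 m, giving peak height M/(n_e·A·√(4πDt)) = 7.69/(0.23 × 193 × 18.39) = 0.009420 kg/m³.
(x−vt)²/(4Dt) = (-8.576)²/(4 × 0.0217 × 1240) = 0.6833; exp(−0.6833) = 0.5049.
C = 0.009420 × 0.5049 = 0.00476 kg/m³.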